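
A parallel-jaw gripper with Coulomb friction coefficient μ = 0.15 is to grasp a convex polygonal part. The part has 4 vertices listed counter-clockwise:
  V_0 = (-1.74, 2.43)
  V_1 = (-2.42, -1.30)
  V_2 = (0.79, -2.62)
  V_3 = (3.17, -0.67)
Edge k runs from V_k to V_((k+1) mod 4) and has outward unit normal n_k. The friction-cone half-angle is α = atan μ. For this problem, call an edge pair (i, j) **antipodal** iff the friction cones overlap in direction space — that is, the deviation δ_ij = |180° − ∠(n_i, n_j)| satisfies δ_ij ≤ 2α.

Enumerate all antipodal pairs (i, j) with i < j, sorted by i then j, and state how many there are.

count = 1; pairs: (1,3)

α = atan 0.15 = 8.53°;  2α = 17.06°
n_0 = (-0.9838, +0.1793)
n_1 = (-0.3803, -0.9249)
n_2 = (+0.6338, -0.7735)
n_3 = (+0.5339, +0.8456)
  (0,1): δ = 102.02°  ·
  (0,2): δ = 40.34°  ·
  (0,3): δ = 68.07°  ·
  (1,2): δ = 118.32°  ·
  (1,3): δ = 9.91°  ✓
  (2,3): δ = 71.60°  ·
antipodal pairs: 1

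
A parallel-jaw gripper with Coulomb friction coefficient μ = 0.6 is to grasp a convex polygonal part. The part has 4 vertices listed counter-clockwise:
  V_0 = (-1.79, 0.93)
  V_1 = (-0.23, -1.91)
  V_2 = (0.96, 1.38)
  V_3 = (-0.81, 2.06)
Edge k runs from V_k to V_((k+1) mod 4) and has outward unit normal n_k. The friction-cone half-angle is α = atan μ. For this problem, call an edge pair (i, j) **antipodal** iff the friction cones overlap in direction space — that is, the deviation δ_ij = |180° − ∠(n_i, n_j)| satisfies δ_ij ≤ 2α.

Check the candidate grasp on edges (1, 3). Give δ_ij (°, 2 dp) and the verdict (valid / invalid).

α = atan 0.6 = 30.96°;  2α = 61.93°
edge 1: e_1 = (+1.19, +3.29);  n_1 = (+0.9404, -0.3401)
edge 3: e_3 = (-0.98, -1.13);  n_3 = (-0.7555, +0.6552)
∠(n_1, n_3) = 158.95°
δ = |180° − 158.95°| = 21.05°
21.05° ≤ 2α = 61.93°  →  valid

δ = 21.05°, valid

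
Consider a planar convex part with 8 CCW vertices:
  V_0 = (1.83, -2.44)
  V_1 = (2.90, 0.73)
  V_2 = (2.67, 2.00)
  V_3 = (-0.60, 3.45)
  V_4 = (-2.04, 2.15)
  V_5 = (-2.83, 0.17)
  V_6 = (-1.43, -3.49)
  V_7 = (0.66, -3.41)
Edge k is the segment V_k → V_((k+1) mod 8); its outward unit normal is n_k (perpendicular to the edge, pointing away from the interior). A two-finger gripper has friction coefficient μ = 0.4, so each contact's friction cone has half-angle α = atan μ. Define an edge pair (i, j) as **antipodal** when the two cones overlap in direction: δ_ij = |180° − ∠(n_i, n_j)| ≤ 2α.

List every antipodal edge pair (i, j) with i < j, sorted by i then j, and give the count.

count = 9; pairs: (0,3), (0,4), (0,5), (1,4), (1,5), (2,6), (3,6), (3,7), (4,7)

α = atan 0.4 = 21.80°;  2α = 43.60°
n_0 = (+0.9475, -0.3198)
n_1 = (+0.9840, +0.1782)
n_2 = (+0.4054, +0.9142)
n_3 = (-0.6701, +0.7423)
n_4 = (-0.9288, +0.3706)
n_5 = (-0.9340, -0.3573)
n_6 = (+0.0382, -0.9993)
n_7 = (+0.6382, -0.7698)
  (0,1): δ = 151.08°  ·
  (0,2): δ = 95.26°  ·
  (0,3): δ = 29.27°  ✓
  (0,4): δ = 3.10°  ✓
  (0,5): δ = 39.58°  ✓
  (0,6): δ = 110.84°  ·
  (0,7): δ = 148.31°  ·
  (1,2): δ = 124.18°  ·
  (1,3): δ = 58.19°  ·
  (1,4): δ = 32.02°  ✓
  (1,5): δ = 10.67°  ✓
  (1,6): δ = 81.93°  ·
  (1,7): δ = 119.40°  ·
  (2,3): δ = 114.01°  ·
  (2,4): δ = 87.84°  ·
  (2,5): δ = 45.15°  ·
  (2,6): δ = 26.11°  ✓
  (2,7): δ = 63.57°  ·
  (3,4): δ = 153.83°  ·
  (3,5): δ = 111.14°  ·
  (3,6): δ = 39.88°  ✓
  (3,7): δ = 2.41°  ✓
  (4,5): δ = 137.32°  ·
  (4,6): δ = 66.06°  ·
  (4,7): δ = 28.59°  ✓
  (5,6): δ = 108.74°  ·
  (5,7): δ = 71.27°  ·
  (6,7): δ = 142.53°  ·
antipodal pairs: 9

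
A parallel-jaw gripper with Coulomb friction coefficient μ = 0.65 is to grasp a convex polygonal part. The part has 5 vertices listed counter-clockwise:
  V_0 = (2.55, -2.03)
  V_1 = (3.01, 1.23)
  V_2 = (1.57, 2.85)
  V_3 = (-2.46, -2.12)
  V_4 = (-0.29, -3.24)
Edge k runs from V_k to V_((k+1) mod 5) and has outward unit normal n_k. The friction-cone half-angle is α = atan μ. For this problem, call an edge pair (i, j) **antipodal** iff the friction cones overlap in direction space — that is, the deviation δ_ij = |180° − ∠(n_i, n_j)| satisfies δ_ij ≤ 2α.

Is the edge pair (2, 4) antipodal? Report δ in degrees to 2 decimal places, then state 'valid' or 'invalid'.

δ = 27.89°, valid

α = atan 0.65 = 33.02°;  2α = 66.05°
edge 2: e_2 = (-4.03, -4.97);  n_2 = (-0.7767, +0.6298)
edge 4: e_4 = (+2.84, +1.21);  n_4 = (+0.3920, -0.9200)
∠(n_2, n_4) = 152.11°
δ = |180° − 152.11°| = 27.89°
27.89° ≤ 2α = 66.05°  →  valid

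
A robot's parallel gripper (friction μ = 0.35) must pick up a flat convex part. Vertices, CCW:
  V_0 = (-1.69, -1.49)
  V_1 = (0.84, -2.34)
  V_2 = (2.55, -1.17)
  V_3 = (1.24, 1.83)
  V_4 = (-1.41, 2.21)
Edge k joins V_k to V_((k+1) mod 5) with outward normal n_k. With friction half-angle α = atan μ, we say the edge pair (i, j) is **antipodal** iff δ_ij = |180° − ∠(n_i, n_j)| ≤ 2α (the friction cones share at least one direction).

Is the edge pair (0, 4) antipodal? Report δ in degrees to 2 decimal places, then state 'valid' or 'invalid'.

α = atan 0.35 = 19.29°;  2α = 38.58°
edge 0: e_0 = (+2.53, -0.85);  n_0 = (-0.3185, -0.9479)
edge 4: e_4 = (-0.28, -3.70);  n_4 = (-0.9971, +0.0755)
∠(n_0, n_4) = 75.76°
δ = |180° − 75.76°| = 104.24°
104.24° > 2α = 38.58°  →  invalid

δ = 104.24°, invalid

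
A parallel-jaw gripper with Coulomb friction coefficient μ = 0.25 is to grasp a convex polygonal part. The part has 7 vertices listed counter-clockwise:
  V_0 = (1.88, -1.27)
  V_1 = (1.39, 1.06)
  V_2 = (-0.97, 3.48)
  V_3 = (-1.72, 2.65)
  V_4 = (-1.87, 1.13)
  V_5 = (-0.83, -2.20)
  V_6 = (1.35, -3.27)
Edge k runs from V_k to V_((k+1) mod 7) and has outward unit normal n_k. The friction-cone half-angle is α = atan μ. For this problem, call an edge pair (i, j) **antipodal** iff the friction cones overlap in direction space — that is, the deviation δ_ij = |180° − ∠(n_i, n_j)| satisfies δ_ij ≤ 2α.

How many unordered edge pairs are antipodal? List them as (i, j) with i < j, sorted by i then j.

α = atan 0.25 = 14.04°;  2α = 28.07°
n_0 = (+0.9786, +0.2058)
n_1 = (+0.7159, +0.6982)
n_2 = (-0.7420, +0.6704)
n_3 = (-0.9952, +0.0982)
n_4 = (-0.9545, -0.2981)
n_5 = (-0.4406, -0.8977)
n_6 = (+0.9666, -0.2562)
  (0,1): δ = 147.60°  ·
  (0,2): δ = 53.98°  ·
  (0,3): δ = 17.51°  ✓
  (0,4): δ = 5.47°  ✓
  (0,5): δ = 51.98°  ·
  (0,6): δ = 153.28°  ·
  (1,2): δ = 86.38°  ·
  (1,3): δ = 49.92°  ·
  (1,4): δ = 26.94°  ✓
  (1,5): δ = 19.58°  ✓
  (1,6): δ = 120.88°  ·
  (2,3): δ = 143.53°  ·
  (2,4): δ = 120.55°  ·
  (2,5): δ = 74.04°  ·
  (2,6): δ = 27.26°  ✓
  (3,4): δ = 157.02°  ·
  (3,5): δ = 110.51°  ·
  (3,6): δ = 9.21°  ✓
  (4,5): δ = 133.49°  ·
  (4,6): δ = 32.19°  ·
  (5,6): δ = 78.70°  ·
antipodal pairs: 6

count = 6; pairs: (0,3), (0,4), (1,4), (1,5), (2,6), (3,6)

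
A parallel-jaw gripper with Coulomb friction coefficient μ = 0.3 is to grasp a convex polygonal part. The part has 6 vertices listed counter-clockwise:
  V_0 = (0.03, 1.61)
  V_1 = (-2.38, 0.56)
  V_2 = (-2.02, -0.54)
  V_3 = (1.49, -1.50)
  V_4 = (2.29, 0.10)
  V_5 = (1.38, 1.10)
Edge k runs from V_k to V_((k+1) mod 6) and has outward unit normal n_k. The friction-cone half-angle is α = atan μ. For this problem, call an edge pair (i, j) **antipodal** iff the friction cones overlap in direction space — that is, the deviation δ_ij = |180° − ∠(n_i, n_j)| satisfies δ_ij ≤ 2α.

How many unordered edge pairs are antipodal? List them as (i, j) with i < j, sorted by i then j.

count = 3; pairs: (1,4), (2,4), (2,5)

α = atan 0.3 = 16.70°;  2α = 33.40°
n_0 = (-0.3994, +0.9168)
n_1 = (-0.9504, -0.3110)
n_2 = (-0.2638, -0.9646)
n_3 = (+0.8944, -0.4472)
n_4 = (+0.7396, +0.6730)
n_5 = (+0.3534, +0.9355)
  (0,1): δ = 95.42°  ·
  (0,2): δ = 38.84°  ·
  (0,3): δ = 39.89°  ·
  (0,4): δ = 108.76°  ·
  (0,5): δ = 135.76°  ·
  (1,2): δ = 123.42°  ·
  (1,3): δ = 44.69°  ·
  (1,4): δ = 24.18°  ✓
  (1,5): δ = 51.18°  ·
  (2,3): δ = 101.27°  ·
  (2,4): δ = 32.40°  ✓
  (2,5): δ = 5.40°  ✓
  (3,4): δ = 111.13°  ·
  (3,5): δ = 84.13°  ·
  (4,5): δ = 153.00°  ·
antipodal pairs: 3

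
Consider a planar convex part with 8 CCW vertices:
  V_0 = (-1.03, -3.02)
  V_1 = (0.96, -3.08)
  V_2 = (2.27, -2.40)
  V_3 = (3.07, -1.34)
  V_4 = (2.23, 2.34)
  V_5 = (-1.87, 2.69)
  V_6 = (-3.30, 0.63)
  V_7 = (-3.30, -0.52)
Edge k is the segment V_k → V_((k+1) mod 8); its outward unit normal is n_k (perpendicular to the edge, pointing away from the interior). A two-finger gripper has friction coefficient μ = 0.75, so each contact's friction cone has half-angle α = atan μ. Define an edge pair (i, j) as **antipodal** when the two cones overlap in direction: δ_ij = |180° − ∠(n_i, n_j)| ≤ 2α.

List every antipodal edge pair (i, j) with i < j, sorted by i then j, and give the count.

count = 12; pairs: (0,4), (0,5), (1,4), (1,5), (1,6), (2,4), (2,5), (2,6), (3,5), (3,6), (3,7), (4,7)

α = atan 0.75 = 36.87°;  2α = 73.74°
n_0 = (-0.0301, -0.9995)
n_1 = (+0.4607, -0.8875)
n_2 = (+0.7982, -0.6024)
n_3 = (+0.9749, +0.2225)
n_4 = (+0.0851, +0.9964)
n_5 = (-0.8215, +0.5702)
n_6 = (-1.0000, -0.0000)
n_7 = (-0.7403, -0.6722)
  (0,1): δ = 150.84°  ·
  (0,2): δ = 125.32°  ·
  (0,3): δ = 75.41°  ·
  (0,4): δ = 3.15°  ✓
  (0,5): δ = 56.96°  ✓
  (0,6): δ = 91.73°  ·
  (0,7): δ = 133.97°  ·
  (1,2): δ = 154.48°  ·
  (1,3): δ = 104.58°  ·
  (1,4): δ = 32.31°  ✓
  (1,5): δ = 27.80°  ✓
  (1,6): δ = 62.57°  ✓
  (1,7): δ = 104.81°  ·
  (2,3): δ = 130.10°  ·
  (2,4): δ = 57.84°  ✓
  (2,5): δ = 2.28°  ✓
  (2,6): δ = 37.04°  ✓
  (2,7): δ = 79.28°  ·
  (3,4): δ = 107.74°  ·
  (3,5): δ = 47.63°  ✓
  (3,6): δ = 12.86°  ✓
  (3,7): δ = 29.38°  ✓
  (4,5): δ = 119.89°  ·
  (4,6): δ = 85.12°  ·
  (4,7): δ = 42.88°  ✓
  (5,6): δ = 145.23°  ·
  (5,7): δ = 102.99°  ·
  (6,7): δ = 137.76°  ·
antipodal pairs: 12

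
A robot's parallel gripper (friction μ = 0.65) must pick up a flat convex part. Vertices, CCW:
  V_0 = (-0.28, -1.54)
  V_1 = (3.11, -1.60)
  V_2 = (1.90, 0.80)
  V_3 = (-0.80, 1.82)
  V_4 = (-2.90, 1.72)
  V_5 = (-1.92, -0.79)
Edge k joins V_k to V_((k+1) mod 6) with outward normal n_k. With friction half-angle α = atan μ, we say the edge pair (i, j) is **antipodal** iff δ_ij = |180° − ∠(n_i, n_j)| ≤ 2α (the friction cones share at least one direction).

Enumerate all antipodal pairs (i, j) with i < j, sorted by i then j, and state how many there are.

α = atan 0.65 = 33.02°;  2α = 66.05°
n_0 = (-0.0177, -0.9998)
n_1 = (+0.8929, +0.4502)
n_2 = (+0.3534, +0.9355)
n_3 = (-0.0476, +0.9989)
n_4 = (-0.9315, -0.3637)
n_5 = (-0.4159, -0.9094)
  (0,1): δ = 62.23°  ✓
  (0,2): δ = 19.68°  ✓
  (0,3): δ = 3.74°  ✓
  (0,4): δ = 112.34°  ·
  (0,5): δ = 156.44°  ·
  (1,2): δ = 137.45°  ·
  (1,3): δ = 114.03°  ·
  (1,4): δ = 5.43°  ✓
  (1,5): δ = 38.67°  ✓
  (2,3): δ = 156.58°  ·
  (2,4): δ = 47.98°  ✓
  (2,5): δ = 3.88°  ✓
  (3,4): δ = 71.40°  ·
  (3,5): δ = 27.30°  ✓
  (4,5): δ = 135.90°  ·
antipodal pairs: 8

count = 8; pairs: (0,1), (0,2), (0,3), (1,4), (1,5), (2,4), (2,5), (3,5)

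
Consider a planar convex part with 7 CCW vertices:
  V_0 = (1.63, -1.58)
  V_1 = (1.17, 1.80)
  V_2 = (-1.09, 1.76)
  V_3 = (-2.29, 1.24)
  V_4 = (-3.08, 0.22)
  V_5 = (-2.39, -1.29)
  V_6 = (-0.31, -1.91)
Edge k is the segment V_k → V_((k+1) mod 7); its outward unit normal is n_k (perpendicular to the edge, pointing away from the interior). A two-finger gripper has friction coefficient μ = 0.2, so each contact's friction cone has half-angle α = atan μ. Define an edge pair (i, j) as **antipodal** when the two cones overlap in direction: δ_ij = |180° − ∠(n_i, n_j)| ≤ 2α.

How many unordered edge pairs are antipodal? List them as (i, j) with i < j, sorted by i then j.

count = 4; pairs: (0,4), (1,5), (1,6), (2,6)

α = atan 0.2 = 11.31°;  2α = 22.62°
n_0 = (+0.9909, +0.1349)
n_1 = (-0.0177, +0.9998)
n_2 = (-0.3976, +0.9176)
n_3 = (-0.7906, +0.6123)
n_4 = (-0.9095, -0.4156)
n_5 = (-0.2857, -0.9583)
n_6 = (+0.1677, -0.9858)
  (0,1): δ = 96.74°  ·
  (0,2): δ = 74.32°  ·
  (0,3): δ = 45.51°  ·
  (0,4): δ = 16.81°  ✓
  (0,5): δ = 65.65°  ·
  (0,6): δ = 91.90°  ·
  (1,2): δ = 157.59°  ·
  (1,3): δ = 128.77°  ·
  (1,4): δ = 66.46°  ·
  (1,5): δ = 17.61°  ✓
  (1,6): δ = 8.64°  ✓
  (2,3): δ = 151.19°  ·
  (2,4): δ = 88.87°  ·
  (2,5): δ = 40.03°  ·
  (2,6): δ = 13.77°  ✓
  (3,4): δ = 117.68°  ·
  (3,5): δ = 68.84°  ·
  (3,6): δ = 42.59°  ·
  (4,5): δ = 131.16°  ·
  (4,6): δ = 104.90°  ·
  (5,6): δ = 153.75°  ·
antipodal pairs: 4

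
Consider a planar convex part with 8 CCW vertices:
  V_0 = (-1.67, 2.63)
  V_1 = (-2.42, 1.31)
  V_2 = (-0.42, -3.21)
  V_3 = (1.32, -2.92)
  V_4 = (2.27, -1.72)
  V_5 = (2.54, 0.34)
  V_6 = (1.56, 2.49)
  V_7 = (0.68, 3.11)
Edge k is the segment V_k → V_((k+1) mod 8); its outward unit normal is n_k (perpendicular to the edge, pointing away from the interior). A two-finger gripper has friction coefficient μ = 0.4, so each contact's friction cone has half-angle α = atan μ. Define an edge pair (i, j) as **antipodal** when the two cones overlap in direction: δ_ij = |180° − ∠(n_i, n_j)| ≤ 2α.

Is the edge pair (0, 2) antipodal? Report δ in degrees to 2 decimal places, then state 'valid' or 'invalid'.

α = atan 0.4 = 21.80°;  2α = 43.60°
edge 0: e_0 = (-0.75, -1.32);  n_0 = (-0.8695, +0.4940)
edge 2: e_2 = (+1.74, +0.29);  n_2 = (+0.1644, -0.9864)
∠(n_0, n_2) = 129.07°
δ = |180° − 129.07°| = 50.93°
50.93° > 2α = 43.60°  →  invalid

δ = 50.93°, invalid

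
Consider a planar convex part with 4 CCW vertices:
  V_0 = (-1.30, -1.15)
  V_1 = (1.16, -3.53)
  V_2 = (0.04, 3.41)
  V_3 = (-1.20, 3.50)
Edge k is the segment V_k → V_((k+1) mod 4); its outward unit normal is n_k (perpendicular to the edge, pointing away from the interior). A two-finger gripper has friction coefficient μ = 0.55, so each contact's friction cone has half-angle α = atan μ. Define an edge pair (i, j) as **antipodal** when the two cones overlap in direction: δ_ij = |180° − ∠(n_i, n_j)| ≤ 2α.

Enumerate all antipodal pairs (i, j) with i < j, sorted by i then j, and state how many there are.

count = 3; pairs: (0,1), (0,2), (1,3)

α = atan 0.55 = 28.81°;  2α = 57.62°
n_0 = (-0.6953, -0.7187)
n_1 = (+0.9872, +0.1593)
n_2 = (+0.0724, +0.9974)
n_3 = (-0.9998, +0.0215)
  (0,1): δ = 36.78°  ✓
  (0,2): δ = 39.90°  ✓
  (0,3): δ = 132.82°  ·
  (1,2): δ = 103.32°  ·
  (1,3): δ = 10.40°  ✓
  (2,3): δ = 87.08°  ·
antipodal pairs: 3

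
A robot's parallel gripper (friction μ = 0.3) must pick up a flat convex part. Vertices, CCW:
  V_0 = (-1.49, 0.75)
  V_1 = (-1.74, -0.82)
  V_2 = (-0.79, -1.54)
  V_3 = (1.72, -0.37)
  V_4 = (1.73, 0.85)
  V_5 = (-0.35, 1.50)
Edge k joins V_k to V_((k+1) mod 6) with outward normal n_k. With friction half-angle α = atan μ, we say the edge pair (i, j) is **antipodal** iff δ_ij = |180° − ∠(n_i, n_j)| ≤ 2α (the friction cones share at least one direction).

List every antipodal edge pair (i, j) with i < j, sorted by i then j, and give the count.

count = 3; pairs: (0,3), (1,4), (2,5)

α = atan 0.3 = 16.70°;  2α = 33.40°
n_0 = (-0.9876, +0.1573)
n_1 = (-0.6040, -0.7970)
n_2 = (+0.4225, -0.9064)
n_3 = (+1.0000, -0.0082)
n_4 = (+0.2983, +0.9545)
n_5 = (-0.5496, +0.8354)
  (0,1): δ = 118.11°  ·
  (0,2): δ = 55.96°  ·
  (0,3): δ = 8.58°  ✓
  (0,4): δ = 81.69°  ·
  (0,5): δ = 132.39°  ·
  (1,2): δ = 117.85°  ·
  (1,3): δ = 53.31°  ·
  (1,4): δ = 19.80°  ✓
  (1,5): δ = 70.50°  ·
  (2,3): δ = 115.46°  ·
  (2,4): δ = 42.35°  ·
  (2,5): δ = 8.35°  ✓
  (3,4): δ = 106.88°  ·
  (3,5): δ = 56.19°  ·
  (4,5): δ = 129.31°  ·
antipodal pairs: 3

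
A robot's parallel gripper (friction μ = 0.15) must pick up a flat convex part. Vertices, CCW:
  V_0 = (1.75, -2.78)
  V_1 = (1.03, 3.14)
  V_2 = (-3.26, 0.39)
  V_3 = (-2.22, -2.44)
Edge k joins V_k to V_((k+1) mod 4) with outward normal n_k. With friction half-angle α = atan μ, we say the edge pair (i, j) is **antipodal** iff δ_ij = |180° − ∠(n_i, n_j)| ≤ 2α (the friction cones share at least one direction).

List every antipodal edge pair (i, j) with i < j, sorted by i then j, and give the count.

count = 1; pairs: (0,2)

α = atan 0.15 = 8.53°;  2α = 17.06°
n_0 = (+0.9927, +0.1207)
n_1 = (-0.5397, +0.8419)
n_2 = (-0.9386, -0.3449)
n_3 = (-0.0853, -0.9964)
  (0,1): δ = 64.27°  ·
  (0,2): δ = 13.24°  ✓
  (0,3): δ = 78.17°  ·
  (1,2): δ = 102.48°  ·
  (1,3): δ = 37.56°  ·
  (2,3): δ = 115.07°  ·
antipodal pairs: 1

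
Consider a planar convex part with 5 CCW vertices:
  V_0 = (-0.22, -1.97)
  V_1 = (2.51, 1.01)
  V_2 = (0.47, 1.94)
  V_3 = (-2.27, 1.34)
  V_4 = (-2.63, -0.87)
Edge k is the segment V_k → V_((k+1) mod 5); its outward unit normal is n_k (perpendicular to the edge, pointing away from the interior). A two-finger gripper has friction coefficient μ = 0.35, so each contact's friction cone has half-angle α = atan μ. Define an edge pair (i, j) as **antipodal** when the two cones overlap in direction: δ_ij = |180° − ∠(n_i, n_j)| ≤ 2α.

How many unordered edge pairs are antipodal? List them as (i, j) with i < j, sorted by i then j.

α = atan 0.35 = 19.29°;  2α = 38.58°
n_0 = (+0.7374, -0.6755)
n_1 = (+0.4148, +0.9099)
n_2 = (-0.2139, +0.9769)
n_3 = (-0.9870, +0.1608)
n_4 = (-0.4152, -0.9097)
  (0,1): δ = 72.01°  ·
  (0,2): δ = 35.16°  ✓
  (0,3): δ = 33.24°  ✓
  (0,4): δ = 107.96°  ·
  (1,2): δ = 143.14°  ·
  (1,3): δ = 74.74°  ·
  (1,4): δ = 0.03°  ✓
  (2,3): δ = 111.60°  ·
  (2,4): δ = 36.89°  ✓
  (3,4): δ = 105.28°  ·
antipodal pairs: 4

count = 4; pairs: (0,2), (0,3), (1,4), (2,4)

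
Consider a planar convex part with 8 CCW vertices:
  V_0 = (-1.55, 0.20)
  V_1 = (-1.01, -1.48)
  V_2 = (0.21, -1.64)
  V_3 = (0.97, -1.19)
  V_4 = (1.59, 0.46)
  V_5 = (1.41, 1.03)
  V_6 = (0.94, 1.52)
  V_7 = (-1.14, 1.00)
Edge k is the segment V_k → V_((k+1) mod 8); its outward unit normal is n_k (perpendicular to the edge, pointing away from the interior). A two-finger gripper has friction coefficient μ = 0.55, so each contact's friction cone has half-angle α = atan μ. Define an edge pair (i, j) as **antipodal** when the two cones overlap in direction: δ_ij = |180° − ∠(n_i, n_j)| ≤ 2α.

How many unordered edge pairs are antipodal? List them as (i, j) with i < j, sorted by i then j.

count = 10; pairs: (0,3), (0,4), (0,5), (1,5), (1,6), (2,6), (2,7), (3,6), (3,7), (4,7)

α = atan 0.55 = 28.81°;  2α = 57.62°
n_0 = (-0.9520, -0.3060)
n_1 = (-0.1300, -0.9915)
n_2 = (+0.5095, -0.8605)
n_3 = (+0.9361, -0.3517)
n_4 = (+0.9536, +0.3011)
n_5 = (+0.7217, +0.6922)
n_6 = (-0.2425, +0.9701)
n_7 = (-0.8899, +0.4561)
  (0,1): δ = 115.29°  ·
  (0,2): δ = 77.19°  ·
  (0,3): δ = 38.41°  ✓
  (0,4): δ = 0.29°  ✓
  (0,5): δ = 25.99°  ✓
  (0,6): δ = 86.22°  ·
  (0,7): δ = 135.05°  ·
  (1,2): δ = 141.90°  ·
  (1,3): δ = 103.12°  ·
  (1,4): δ = 65.00°  ·
  (1,5): δ = 38.72°  ✓
  (1,6): δ = 21.51°  ✓
  (1,7): δ = 70.34°  ·
  (2,3): δ = 141.22°  ·
  (2,4): δ = 103.10°  ·
  (2,5): δ = 76.82°  ·
  (2,6): δ = 16.59°  ✓
  (2,7): δ = 32.23°  ✓
  (3,4): δ = 141.88°  ·
  (3,5): δ = 115.60°  ·
  (3,6): δ = 55.37°  ✓
  (3,7): δ = 6.54°  ✓
  (4,5): δ = 153.72°  ·
  (4,6): δ = 93.49°  ·
  (4,7): δ = 44.66°  ✓
  (5,6): δ = 119.77°  ·
  (5,7): δ = 70.94°  ·
  (6,7): δ = 131.17°  ·
antipodal pairs: 10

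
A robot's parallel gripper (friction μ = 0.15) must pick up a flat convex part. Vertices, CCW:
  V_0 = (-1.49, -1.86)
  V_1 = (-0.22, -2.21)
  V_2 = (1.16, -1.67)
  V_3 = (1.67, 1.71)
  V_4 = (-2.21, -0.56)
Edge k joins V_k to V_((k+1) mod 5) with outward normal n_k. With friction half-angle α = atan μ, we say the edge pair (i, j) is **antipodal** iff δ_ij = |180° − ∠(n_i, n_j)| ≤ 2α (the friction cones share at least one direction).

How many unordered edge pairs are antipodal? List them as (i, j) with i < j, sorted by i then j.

count = 1; pairs: (1,3)

α = atan 0.15 = 8.53°;  2α = 17.06°
n_0 = (-0.2657, -0.9641)
n_1 = (+0.3644, -0.9312)
n_2 = (+0.9888, -0.1492)
n_3 = (-0.5050, +0.8631)
n_4 = (-0.8748, -0.4845)
  (0,1): δ = 143.22°  ·
  (0,2): δ = 83.17°  ·
  (0,3): δ = 45.74°  ·
  (0,4): δ = 134.39°  ·
  (1,2): δ = 119.95°  ·
  (1,3): δ = 8.96°  ✓
  (1,4): δ = 97.61°  ·
  (2,3): δ = 51.09°  ·
  (2,4): δ = 37.56°  ·
  (3,4): δ = 91.35°  ·
antipodal pairs: 1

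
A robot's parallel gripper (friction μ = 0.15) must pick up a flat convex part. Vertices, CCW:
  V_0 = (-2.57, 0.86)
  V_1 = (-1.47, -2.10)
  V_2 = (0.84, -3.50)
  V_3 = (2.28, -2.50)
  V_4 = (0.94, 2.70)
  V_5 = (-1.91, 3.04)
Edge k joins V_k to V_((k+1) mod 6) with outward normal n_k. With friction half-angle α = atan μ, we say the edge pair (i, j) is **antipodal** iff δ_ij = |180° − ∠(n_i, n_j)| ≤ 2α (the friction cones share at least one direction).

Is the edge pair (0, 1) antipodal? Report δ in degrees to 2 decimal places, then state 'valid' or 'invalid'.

α = atan 0.15 = 8.53°;  2α = 17.06°
edge 0: e_0 = (+1.10, -2.96);  n_0 = (-0.9374, -0.3483)
edge 1: e_1 = (+2.31, -1.40);  n_1 = (-0.5183, -0.8552)
∠(n_0, n_1) = 38.40°
δ = |180° − 38.40°| = 141.60°
141.60° > 2α = 17.06°  →  invalid

δ = 141.60°, invalid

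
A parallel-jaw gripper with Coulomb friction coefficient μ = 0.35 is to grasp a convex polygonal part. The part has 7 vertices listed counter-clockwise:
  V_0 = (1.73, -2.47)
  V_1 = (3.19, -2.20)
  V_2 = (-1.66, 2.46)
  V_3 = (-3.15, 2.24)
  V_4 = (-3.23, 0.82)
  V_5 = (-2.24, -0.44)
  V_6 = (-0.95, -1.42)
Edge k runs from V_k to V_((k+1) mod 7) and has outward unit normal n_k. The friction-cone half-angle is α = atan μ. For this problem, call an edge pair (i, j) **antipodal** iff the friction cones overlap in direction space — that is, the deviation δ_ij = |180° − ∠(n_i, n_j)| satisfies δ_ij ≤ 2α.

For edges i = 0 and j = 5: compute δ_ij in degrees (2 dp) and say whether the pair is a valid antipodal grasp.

δ = 132.30°, invalid

α = atan 0.35 = 19.29°;  2α = 38.58°
edge 0: e_0 = (+1.46, +0.27);  n_0 = (+0.1818, -0.9833)
edge 5: e_5 = (+1.29, -0.98);  n_5 = (-0.6049, -0.7963)
∠(n_0, n_5) = 47.70°
δ = |180° − 47.70°| = 132.30°
132.30° > 2α = 38.58°  →  invalid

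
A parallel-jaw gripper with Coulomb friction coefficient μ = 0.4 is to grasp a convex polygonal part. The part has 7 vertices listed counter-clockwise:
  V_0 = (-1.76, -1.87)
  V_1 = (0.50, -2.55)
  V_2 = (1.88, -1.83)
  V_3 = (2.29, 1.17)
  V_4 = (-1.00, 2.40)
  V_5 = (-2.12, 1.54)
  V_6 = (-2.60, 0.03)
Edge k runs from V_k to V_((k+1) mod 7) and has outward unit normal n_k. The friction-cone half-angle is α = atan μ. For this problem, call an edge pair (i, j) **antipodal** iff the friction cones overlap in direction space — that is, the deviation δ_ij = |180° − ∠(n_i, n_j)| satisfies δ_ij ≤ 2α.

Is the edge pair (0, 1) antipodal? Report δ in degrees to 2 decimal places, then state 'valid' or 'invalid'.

δ = 135.70°, invalid

α = atan 0.4 = 21.80°;  2α = 43.60°
edge 0: e_0 = (+2.26, -0.68);  n_0 = (-0.2881, -0.9576)
edge 1: e_1 = (+1.38, +0.72);  n_1 = (+0.4626, -0.8866)
∠(n_0, n_1) = 44.30°
δ = |180° − 44.30°| = 135.70°
135.70° > 2α = 43.60°  →  invalid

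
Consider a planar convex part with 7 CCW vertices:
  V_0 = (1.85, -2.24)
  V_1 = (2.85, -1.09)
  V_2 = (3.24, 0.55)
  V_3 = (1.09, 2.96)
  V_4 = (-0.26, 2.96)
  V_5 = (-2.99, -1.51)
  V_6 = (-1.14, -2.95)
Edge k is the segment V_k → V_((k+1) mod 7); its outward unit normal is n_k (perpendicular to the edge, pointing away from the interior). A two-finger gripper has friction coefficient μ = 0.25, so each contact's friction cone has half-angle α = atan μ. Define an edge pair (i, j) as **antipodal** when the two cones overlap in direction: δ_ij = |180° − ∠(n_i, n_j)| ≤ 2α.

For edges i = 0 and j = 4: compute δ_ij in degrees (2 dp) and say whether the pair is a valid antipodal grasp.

α = atan 0.25 = 14.04°;  2α = 28.07°
edge 0: e_0 = (+1.00, +1.15);  n_0 = (+0.7546, -0.6562)
edge 4: e_4 = (-2.73, -4.47);  n_4 = (-0.8534, +0.5212)
∠(n_0, n_4) = 170.40°
δ = |180° − 170.40°| = 9.60°
9.60° ≤ 2α = 28.07°  →  valid

δ = 9.60°, valid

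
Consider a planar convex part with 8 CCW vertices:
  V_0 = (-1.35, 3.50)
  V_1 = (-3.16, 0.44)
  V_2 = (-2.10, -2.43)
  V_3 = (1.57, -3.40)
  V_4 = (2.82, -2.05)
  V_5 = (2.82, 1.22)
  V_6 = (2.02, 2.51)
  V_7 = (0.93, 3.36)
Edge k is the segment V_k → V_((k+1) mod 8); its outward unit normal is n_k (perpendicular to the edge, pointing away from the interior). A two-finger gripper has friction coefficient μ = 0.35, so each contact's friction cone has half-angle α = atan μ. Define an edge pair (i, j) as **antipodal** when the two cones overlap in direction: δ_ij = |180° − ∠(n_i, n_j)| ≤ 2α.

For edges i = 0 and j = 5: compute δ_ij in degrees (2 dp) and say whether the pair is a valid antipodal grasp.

α = atan 0.35 = 19.29°;  2α = 38.58°
edge 0: e_0 = (-1.81, -3.06);  n_0 = (-0.8607, +0.5091)
edge 5: e_5 = (-0.80, +1.29);  n_5 = (+0.8498, +0.5270)
∠(n_0, n_5) = 117.59°
δ = |180° − 117.59°| = 62.41°
62.41° > 2α = 38.58°  →  invalid

δ = 62.41°, invalid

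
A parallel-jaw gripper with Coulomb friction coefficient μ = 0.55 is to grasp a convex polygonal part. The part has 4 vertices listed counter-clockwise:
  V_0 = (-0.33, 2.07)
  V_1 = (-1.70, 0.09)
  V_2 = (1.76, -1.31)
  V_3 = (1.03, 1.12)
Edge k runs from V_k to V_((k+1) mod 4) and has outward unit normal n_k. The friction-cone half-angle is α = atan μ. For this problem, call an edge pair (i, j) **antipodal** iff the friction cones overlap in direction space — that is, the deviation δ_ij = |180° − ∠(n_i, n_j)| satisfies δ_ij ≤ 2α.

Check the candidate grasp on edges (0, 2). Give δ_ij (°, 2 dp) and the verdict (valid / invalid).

α = atan 0.55 = 28.81°;  2α = 57.62°
edge 0: e_0 = (-1.37, -1.98);  n_0 = (-0.8223, +0.5690)
edge 2: e_2 = (-0.73, +2.43);  n_2 = (+0.9577, +0.2877)
∠(n_0, n_2) = 128.60°
δ = |180° − 128.60°| = 51.40°
51.40° ≤ 2α = 57.62°  →  valid

δ = 51.40°, valid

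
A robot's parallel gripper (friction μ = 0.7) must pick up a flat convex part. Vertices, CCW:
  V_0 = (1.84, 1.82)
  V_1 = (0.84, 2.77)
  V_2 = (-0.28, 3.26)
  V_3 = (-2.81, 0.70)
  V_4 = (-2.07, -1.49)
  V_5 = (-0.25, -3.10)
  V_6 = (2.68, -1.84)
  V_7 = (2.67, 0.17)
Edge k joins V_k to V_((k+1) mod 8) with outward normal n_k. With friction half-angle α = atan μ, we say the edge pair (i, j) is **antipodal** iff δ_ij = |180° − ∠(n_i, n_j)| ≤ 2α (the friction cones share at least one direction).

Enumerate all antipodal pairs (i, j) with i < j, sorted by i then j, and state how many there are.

α = atan 0.7 = 34.99°;  2α = 69.98°
n_0 = (+0.6887, +0.7250)
n_1 = (+0.4008, +0.9162)
n_2 = (-0.7113, +0.7029)
n_3 = (-0.9474, -0.3201)
n_4 = (-0.6626, -0.7490)
n_5 = (+0.3951, -0.9187)
n_6 = (+1.0000, +0.0050)
n_7 = (+0.8933, +0.4494)
  (0,1): δ = 160.10°  ·
  (0,2): δ = 91.13°  ·
  (0,3): δ = 27.80°  ✓
  (0,4): δ = 2.03°  ✓
  (0,5): δ = 66.80°  ✓
  (0,6): δ = 133.82°  ·
  (0,7): δ = 160.23°  ·
  (1,2): δ = 111.03°  ·
  (1,3): δ = 47.70°  ✓
  (1,4): δ = 17.87°  ✓
  (1,5): δ = 46.90°  ✓
  (1,6): δ = 113.91°  ·
  (1,7): δ = 140.33°  ·
  (2,3): δ = 116.67°  ·
  (2,4): δ = 86.83°  ·
  (2,5): δ = 22.07°  ✓
  (2,6): δ = 44.95°  ✓
  (2,7): δ = 71.37°  ·
  (3,4): δ = 150.17°  ·
  (3,5): δ = 85.40°  ·
  (3,6): δ = 18.39°  ✓
  (3,7): δ = 8.03°  ✓
  (4,5): δ = 115.23°  ·
  (4,6): δ = 48.22°  ✓
  (4,7): δ = 21.80°  ✓
  (5,6): δ = 112.98°  ·
  (5,7): δ = 86.57°  ·
  (6,7): δ = 153.58°  ·
antipodal pairs: 12

count = 12; pairs: (0,3), (0,4), (0,5), (1,3), (1,4), (1,5), (2,5), (2,6), (3,6), (3,7), (4,6), (4,7)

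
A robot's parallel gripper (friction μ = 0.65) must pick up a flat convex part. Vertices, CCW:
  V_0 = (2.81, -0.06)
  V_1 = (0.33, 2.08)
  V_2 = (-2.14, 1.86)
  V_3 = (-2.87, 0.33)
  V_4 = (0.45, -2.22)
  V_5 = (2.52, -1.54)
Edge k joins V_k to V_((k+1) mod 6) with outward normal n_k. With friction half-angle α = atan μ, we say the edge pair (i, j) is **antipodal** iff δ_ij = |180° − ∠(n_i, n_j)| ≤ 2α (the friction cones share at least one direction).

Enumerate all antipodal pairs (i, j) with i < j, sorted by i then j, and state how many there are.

α = atan 0.65 = 33.02°;  2α = 66.05°
n_0 = (+0.6533, +0.7571)
n_1 = (-0.0887, +0.9961)
n_2 = (-0.9025, +0.4306)
n_3 = (-0.6091, -0.7931)
n_4 = (+0.3121, -0.9501)
n_5 = (+0.9813, -0.1923)
  (0,1): δ = 134.12°  ·
  (0,2): δ = 74.72°  ·
  (0,3): δ = 3.26°  ✓
  (0,4): δ = 58.98°  ✓
  (0,5): δ = 119.70°  ·
  (1,2): δ = 120.60°  ·
  (1,3): δ = 42.62°  ✓
  (1,4): δ = 13.10°  ✓
  (1,5): δ = 73.82°  ·
  (2,3): δ = 102.02°  ·
  (2,4): δ = 46.31°  ✓
  (2,5): δ = 14.42°  ✓
  (3,4): δ = 124.29°  ·
  (3,5): δ = 63.56°  ✓
  (4,5): δ = 119.27°  ·
antipodal pairs: 7

count = 7; pairs: (0,3), (0,4), (1,3), (1,4), (2,4), (2,5), (3,5)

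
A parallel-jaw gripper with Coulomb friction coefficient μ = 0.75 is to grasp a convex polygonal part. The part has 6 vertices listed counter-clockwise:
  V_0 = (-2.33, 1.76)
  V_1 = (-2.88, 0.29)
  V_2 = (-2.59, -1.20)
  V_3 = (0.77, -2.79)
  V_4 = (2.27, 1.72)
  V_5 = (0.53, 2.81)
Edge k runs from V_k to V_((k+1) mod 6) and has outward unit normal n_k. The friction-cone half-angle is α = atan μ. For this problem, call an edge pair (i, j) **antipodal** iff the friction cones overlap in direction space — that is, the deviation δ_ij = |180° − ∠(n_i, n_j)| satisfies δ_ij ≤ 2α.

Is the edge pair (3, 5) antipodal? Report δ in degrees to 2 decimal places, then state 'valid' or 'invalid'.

α = atan 0.75 = 36.87°;  2α = 73.74°
edge 3: e_3 = (+1.50, +4.51);  n_3 = (+0.9489, -0.3156)
edge 5: e_5 = (-2.86, -1.05);  n_5 = (-0.3446, +0.9387)
∠(n_3, n_5) = 128.56°
δ = |180° − 128.56°| = 51.44°
51.44° ≤ 2α = 73.74°  →  valid

δ = 51.44°, valid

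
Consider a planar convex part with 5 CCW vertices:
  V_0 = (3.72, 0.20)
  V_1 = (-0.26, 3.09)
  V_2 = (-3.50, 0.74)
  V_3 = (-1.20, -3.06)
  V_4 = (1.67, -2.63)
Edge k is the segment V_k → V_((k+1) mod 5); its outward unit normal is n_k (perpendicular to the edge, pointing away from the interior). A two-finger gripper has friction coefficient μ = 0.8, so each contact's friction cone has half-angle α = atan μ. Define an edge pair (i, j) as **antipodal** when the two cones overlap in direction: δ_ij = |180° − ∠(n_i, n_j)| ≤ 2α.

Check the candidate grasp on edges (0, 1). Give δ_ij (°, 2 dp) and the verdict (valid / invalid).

δ = 108.06°, invalid

α = atan 0.8 = 38.66°;  2α = 77.32°
edge 0: e_0 = (-3.98, +2.89);  n_0 = (+0.5876, +0.8092)
edge 1: e_1 = (-3.24, -2.35);  n_1 = (-0.5871, +0.8095)
∠(n_0, n_1) = 71.94°
δ = |180° − 71.94°| = 108.06°
108.06° > 2α = 77.32°  →  invalid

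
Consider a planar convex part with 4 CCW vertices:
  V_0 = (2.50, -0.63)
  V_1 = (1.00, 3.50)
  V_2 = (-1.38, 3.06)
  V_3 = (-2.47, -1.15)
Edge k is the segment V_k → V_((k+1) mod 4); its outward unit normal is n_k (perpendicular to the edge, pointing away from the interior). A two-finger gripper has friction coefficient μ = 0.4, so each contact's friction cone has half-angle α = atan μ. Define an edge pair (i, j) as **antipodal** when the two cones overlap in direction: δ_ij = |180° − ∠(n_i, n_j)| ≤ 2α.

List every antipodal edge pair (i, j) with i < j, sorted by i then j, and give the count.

α = atan 0.4 = 21.80°;  2α = 43.60°
n_0 = (+0.9399, +0.3414)
n_1 = (-0.1818, +0.9833)
n_2 = (-0.9681, +0.2506)
n_3 = (+0.1041, -0.9946)
  (0,1): δ = 99.49°  ·
  (0,2): δ = 34.48°  ✓
  (0,3): δ = 76.01°  ·
  (1,2): δ = 114.99°  ·
  (1,3): δ = 4.50°  ✓
  (2,3): δ = 69.51°  ·
antipodal pairs: 2

count = 2; pairs: (0,2), (1,3)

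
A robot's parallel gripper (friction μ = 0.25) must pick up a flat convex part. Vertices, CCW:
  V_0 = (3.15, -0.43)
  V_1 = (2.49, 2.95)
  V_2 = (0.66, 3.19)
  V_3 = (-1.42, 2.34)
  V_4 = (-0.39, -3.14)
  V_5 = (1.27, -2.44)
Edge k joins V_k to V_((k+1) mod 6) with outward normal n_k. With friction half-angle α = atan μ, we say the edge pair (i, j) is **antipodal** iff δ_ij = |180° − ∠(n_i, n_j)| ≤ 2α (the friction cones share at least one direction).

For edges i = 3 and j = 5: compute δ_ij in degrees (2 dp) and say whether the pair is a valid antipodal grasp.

δ = 53.73°, invalid

α = atan 0.25 = 14.04°;  2α = 28.07°
edge 3: e_3 = (+1.03, -5.48);  n_3 = (-0.9828, -0.1847)
edge 5: e_5 = (+1.88, +2.01);  n_5 = (+0.7303, -0.6831)
∠(n_3, n_5) = 126.27°
δ = |180° − 126.27°| = 53.73°
53.73° > 2α = 28.07°  →  invalid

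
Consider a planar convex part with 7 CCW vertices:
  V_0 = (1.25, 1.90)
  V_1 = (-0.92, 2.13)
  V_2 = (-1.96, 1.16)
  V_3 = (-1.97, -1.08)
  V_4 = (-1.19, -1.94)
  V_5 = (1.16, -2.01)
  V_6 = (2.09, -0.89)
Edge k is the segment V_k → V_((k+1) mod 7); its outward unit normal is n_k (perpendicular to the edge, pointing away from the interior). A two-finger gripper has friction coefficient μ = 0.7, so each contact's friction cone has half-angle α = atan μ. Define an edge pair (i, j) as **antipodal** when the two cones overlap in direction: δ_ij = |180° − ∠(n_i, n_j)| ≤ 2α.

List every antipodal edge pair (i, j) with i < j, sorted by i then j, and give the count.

count = 9; pairs: (0,3), (0,4), (0,5), (1,4), (1,5), (1,6), (2,5), (2,6), (3,6)

α = atan 0.7 = 34.99°;  2α = 69.98°
n_0 = (+0.1054, +0.9944)
n_1 = (-0.6821, +0.7313)
n_2 = (-1.0000, +0.0045)
n_3 = (-0.7407, -0.6718)
n_4 = (-0.0298, -0.9996)
n_5 = (+0.7693, -0.6388)
n_6 = (+0.9575, +0.2883)
  (0,1): δ = 130.94°  ·
  (0,2): δ = 84.21°  ·
  (0,3): δ = 41.74°  ✓
  (0,4): δ = 4.34°  ✓
  (0,5): δ = 56.35°  ✓
  (0,6): δ = 112.81°  ·
  (1,2): δ = 133.26°  ·
  (1,3): δ = 90.80°  ·
  (1,4): δ = 44.71°  ✓
  (1,5): δ = 7.29°  ✓
  (1,6): δ = 63.75°  ✓
  (2,3): δ = 137.54°  ·
  (2,4): δ = 91.45°  ·
  (2,5): δ = 39.45°  ✓
  (2,6): δ = 17.01°  ✓
  (3,4): δ = 133.91°  ·
  (3,5): δ = 81.91°  ·
  (3,6): δ = 25.45°  ✓
  (4,5): δ = 128.00°  ·
  (4,6): δ = 71.54°  ·
  (5,6): δ = 123.54°  ·
antipodal pairs: 9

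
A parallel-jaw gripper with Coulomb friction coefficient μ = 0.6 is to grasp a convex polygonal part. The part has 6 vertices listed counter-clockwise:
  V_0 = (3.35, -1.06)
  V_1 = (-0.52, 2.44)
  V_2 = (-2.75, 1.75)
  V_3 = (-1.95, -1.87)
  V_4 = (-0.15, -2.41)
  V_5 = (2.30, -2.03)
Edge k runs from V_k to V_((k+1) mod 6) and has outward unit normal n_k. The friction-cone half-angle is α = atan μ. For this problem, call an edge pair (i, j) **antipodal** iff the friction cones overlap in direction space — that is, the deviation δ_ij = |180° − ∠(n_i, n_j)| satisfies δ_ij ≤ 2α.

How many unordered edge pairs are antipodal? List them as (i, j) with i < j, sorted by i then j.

count = 7; pairs: (0,2), (0,3), (0,4), (1,3), (1,4), (1,5), (2,5)

α = atan 0.6 = 30.96°;  2α = 61.93°
n_0 = (+0.6708, +0.7417)
n_1 = (-0.2956, +0.9553)
n_2 = (-0.9764, -0.2158)
n_3 = (-0.2873, -0.9578)
n_4 = (+0.1533, -0.9882)
n_5 = (+0.6786, -0.7345)
  (0,1): δ = 120.68°  ·
  (0,2): δ = 35.41°  ✓
  (0,3): δ = 25.43°  ✓
  (0,4): δ = 50.94°  ✓
  (0,5): δ = 84.86°  ·
  (1,2): δ = 94.73°  ·
  (1,3): δ = 33.89°  ✓
  (1,4): δ = 8.38°  ✓
  (1,5): δ = 25.54°  ✓
  (2,3): δ = 119.16°  ·
  (2,4): δ = 93.65°  ·
  (2,5): δ = 59.73°  ✓
  (3,4): δ = 154.48°  ·
  (3,5): δ = 120.57°  ·
  (4,5): δ = 146.08°  ·
antipodal pairs: 7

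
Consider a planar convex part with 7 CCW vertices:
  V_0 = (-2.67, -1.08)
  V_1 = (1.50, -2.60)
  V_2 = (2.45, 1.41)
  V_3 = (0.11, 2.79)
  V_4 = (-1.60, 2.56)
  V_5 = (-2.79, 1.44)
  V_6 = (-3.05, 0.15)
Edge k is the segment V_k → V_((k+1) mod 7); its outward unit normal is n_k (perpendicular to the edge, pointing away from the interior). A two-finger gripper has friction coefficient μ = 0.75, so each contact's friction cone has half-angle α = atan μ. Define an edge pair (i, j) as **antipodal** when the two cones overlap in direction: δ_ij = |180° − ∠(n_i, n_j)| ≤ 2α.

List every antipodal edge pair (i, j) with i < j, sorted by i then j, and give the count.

count = 9; pairs: (0,2), (0,3), (0,4), (1,3), (1,4), (1,5), (1,6), (2,5), (2,6)

α = atan 0.75 = 36.87°;  2α = 73.74°
n_0 = (-0.3425, -0.9395)
n_1 = (+0.9731, -0.2305)
n_2 = (+0.5080, +0.8614)
n_3 = (-0.1333, +0.9911)
n_4 = (-0.6854, +0.7282)
n_5 = (-0.9803, +0.1976)
n_6 = (-0.9554, -0.2952)
  (0,1): δ = 83.30°  ·
  (0,2): δ = 10.50°  ✓
  (0,3): δ = 27.69°  ✓
  (0,4): δ = 63.29°  ✓
  (0,5): δ = 98.63°  ·
  (0,6): δ = 127.20°  ·
  (1,2): δ = 107.20°  ·
  (1,3): δ = 69.01°  ✓
  (1,4): δ = 33.41°  ✓
  (1,5): δ = 1.93°  ✓
  (1,6): δ = 30.50°  ✓
  (2,3): δ = 141.81°  ·
  (2,4): δ = 106.21°  ·
  (2,5): δ = 70.87°  ✓
  (2,6): δ = 42.30°  ✓
  (3,4): δ = 144.40°  ·
  (3,5): δ = 109.06°  ·
  (3,6): δ = 80.49°  ·
  (4,5): δ = 144.66°  ·
  (4,6): δ = 116.10°  ·
  (5,6): δ = 151.44°  ·
antipodal pairs: 9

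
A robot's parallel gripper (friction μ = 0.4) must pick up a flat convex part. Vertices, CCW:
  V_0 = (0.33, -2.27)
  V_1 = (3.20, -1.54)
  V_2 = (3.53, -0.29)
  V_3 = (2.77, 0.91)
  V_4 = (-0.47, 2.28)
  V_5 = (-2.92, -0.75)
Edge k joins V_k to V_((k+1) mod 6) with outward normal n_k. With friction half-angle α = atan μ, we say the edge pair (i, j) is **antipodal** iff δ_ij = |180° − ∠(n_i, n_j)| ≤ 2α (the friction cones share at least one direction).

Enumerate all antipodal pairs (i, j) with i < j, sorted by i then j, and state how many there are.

α = atan 0.4 = 21.80°;  2α = 43.60°
n_0 = (+0.2465, -0.9691)
n_1 = (+0.9669, -0.2553)
n_2 = (+0.8448, +0.5351)
n_3 = (+0.3895, +0.9210)
n_4 = (-0.7776, +0.6288)
n_5 = (-0.4236, -0.9058)
  (0,1): δ = 119.06°  ·
  (0,2): δ = 71.92°  ·
  (0,3): δ = 37.19°  ✓
  (0,4): δ = 36.77°  ✓
  (0,5): δ = 140.66°  ·
  (1,2): δ = 132.86°  ·
  (1,3): δ = 98.13°  ·
  (1,4): δ = 24.17°  ✓
  (1,5): δ = 79.72°  ·
  (2,3): δ = 145.27°  ·
  (2,4): δ = 71.31°  ·
  (2,5): δ = 32.59°  ✓
  (3,4): δ = 106.04°  ·
  (3,5): δ = 2.14°  ✓
  (4,5): δ = 76.11°  ·
antipodal pairs: 5

count = 5; pairs: (0,3), (0,4), (1,4), (2,5), (3,5)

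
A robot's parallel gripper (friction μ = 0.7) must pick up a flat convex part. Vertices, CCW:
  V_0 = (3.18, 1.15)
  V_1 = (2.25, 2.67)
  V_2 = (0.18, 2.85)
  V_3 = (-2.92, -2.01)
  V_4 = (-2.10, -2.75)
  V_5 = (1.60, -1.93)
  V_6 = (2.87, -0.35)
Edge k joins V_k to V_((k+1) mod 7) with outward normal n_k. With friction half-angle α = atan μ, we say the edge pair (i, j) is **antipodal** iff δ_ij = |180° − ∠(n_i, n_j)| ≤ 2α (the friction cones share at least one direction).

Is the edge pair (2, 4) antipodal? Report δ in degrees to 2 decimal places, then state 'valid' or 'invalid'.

δ = 44.97°, valid

α = atan 0.7 = 34.99°;  2α = 69.98°
edge 2: e_2 = (-3.10, -4.86);  n_2 = (-0.8431, +0.5378)
edge 4: e_4 = (+3.70, +0.82);  n_4 = (+0.2164, -0.9763)
∠(n_2, n_4) = 135.03°
δ = |180° − 135.03°| = 44.97°
44.97° ≤ 2α = 69.98°  →  valid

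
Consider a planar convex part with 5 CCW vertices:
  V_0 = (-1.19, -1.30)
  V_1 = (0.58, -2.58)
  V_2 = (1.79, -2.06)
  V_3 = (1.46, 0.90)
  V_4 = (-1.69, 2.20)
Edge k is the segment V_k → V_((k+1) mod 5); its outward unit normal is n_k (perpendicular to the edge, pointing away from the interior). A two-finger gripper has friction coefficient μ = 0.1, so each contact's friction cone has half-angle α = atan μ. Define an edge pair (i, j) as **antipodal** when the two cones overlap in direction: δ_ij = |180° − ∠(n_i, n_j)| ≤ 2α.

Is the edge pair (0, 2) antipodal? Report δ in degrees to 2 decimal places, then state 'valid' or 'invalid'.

α = atan 0.1 = 5.71°;  2α = 11.42°
edge 0: e_0 = (+1.77, -1.28);  n_0 = (-0.5860, -0.8103)
edge 2: e_2 = (-0.33, +2.96);  n_2 = (+0.9938, +0.1108)
∠(n_0, n_2) = 132.23°
δ = |180° − 132.23°| = 47.77°
47.77° > 2α = 11.42°  →  invalid

δ = 47.77°, invalid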